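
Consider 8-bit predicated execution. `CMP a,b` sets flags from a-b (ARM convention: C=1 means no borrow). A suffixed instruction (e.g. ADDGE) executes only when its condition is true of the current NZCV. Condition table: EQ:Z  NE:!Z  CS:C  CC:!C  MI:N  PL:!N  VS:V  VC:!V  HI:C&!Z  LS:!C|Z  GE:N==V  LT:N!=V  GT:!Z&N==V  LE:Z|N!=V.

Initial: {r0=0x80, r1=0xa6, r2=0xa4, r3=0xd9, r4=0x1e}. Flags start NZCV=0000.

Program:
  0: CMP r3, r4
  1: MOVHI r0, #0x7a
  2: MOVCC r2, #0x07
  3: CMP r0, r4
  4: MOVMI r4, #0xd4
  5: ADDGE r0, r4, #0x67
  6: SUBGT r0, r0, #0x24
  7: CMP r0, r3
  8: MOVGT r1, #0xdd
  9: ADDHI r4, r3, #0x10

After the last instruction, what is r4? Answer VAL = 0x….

0: ✓ CMP  NZCV=1010
1: ✓ MOVHI  r0←0x7a
2: · MOVCC
3: ✓ CMP  NZCV=0010
4: · MOVMI
5: ✓ ADDGE  r0←0x85
6: ✓ SUBGT  r0←0x61
7: ✓ CMP  NZCV=1001
8: ✓ MOVGT  r1←0xdd
9: · ADDHI

VAL = 0x1e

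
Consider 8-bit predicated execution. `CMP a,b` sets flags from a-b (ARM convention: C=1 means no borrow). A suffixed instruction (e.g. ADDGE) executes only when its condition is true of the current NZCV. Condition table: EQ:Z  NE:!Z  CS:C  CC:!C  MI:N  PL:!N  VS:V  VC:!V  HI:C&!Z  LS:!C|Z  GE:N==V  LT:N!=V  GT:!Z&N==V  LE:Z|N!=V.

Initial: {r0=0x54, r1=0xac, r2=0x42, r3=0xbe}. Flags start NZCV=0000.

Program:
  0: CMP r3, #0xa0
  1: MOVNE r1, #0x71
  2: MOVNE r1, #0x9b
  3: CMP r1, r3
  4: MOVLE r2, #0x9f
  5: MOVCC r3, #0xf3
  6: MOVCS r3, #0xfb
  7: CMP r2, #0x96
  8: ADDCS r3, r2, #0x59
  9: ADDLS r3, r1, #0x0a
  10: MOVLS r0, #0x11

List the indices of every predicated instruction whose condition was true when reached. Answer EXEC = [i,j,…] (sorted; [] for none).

0: ✓ CMP  NZCV=0010
1: ✓ MOVNE  r1←0x71
2: ✓ MOVNE  r1←0x9b
3: ✓ CMP  NZCV=1000
4: ✓ MOVLE  r2←0x9f
5: ✓ MOVCC  r3←0xf3
6: · MOVCS
7: ✓ CMP  NZCV=0010
8: ✓ ADDCS  r3←0xf8
9: · ADDLS
10: · MOVLS

EXEC = [1,2,4,5,8]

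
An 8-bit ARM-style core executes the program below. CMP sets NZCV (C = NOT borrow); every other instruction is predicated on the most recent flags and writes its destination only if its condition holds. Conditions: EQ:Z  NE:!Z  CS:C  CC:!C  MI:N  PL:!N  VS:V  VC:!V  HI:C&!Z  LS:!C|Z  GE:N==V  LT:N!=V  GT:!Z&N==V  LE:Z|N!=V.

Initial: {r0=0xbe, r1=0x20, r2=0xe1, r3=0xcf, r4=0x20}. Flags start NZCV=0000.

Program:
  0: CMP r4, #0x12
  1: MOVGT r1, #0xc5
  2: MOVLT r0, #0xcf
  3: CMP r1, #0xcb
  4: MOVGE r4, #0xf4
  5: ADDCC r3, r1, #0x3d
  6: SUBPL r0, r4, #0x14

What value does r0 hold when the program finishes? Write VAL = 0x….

VAL = 0xbe

[0] flags=0010 → (cmp)
[1] flags=0010 GT?T → r1=0xc5
[2] flags=0010 LT?F → skip
[3] flags=1000 → (cmp)
[4] flags=1000 GE?F → skip
[5] flags=1000 CC?T → r3=0x02
[6] flags=1000 PL?F → skip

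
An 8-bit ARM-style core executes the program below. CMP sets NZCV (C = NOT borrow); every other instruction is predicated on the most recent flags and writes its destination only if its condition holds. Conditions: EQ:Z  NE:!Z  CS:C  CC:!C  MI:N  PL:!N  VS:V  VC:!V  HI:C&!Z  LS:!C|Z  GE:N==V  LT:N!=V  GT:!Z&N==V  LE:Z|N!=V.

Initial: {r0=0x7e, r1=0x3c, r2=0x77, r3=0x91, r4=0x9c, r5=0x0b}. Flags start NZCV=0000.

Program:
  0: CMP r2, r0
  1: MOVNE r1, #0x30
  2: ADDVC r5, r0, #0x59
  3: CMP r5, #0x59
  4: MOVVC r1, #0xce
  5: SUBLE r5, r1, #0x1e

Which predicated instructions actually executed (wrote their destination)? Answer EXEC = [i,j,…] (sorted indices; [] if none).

[0] flags=1000 → (cmp)
[1] flags=1000 NE?T → r1=0x30
[2] flags=1000 VC?T → r5=0xd7
[3] flags=0011 → (cmp)
[4] flags=0011 VC?F → skip
[5] flags=0011 LE?T → r5=0x12

EXEC = [1,2,5]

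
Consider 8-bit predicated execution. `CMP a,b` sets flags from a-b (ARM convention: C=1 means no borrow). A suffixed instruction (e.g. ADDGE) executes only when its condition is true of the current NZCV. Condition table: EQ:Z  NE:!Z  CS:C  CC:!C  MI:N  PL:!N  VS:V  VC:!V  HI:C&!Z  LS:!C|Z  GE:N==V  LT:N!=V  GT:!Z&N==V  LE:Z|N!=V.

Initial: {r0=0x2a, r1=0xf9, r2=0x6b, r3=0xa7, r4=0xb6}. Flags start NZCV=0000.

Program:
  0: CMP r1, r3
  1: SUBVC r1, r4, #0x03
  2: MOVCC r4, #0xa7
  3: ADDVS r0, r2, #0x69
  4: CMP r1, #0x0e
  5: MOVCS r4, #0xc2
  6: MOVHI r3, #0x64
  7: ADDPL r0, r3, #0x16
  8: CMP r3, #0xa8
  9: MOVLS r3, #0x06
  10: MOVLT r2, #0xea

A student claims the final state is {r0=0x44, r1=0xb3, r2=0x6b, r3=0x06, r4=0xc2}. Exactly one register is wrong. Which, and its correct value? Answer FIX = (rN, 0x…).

FIX = (r0, 0x2a)

0: ✓ CMP  NZCV=0010
1: ✓ SUBVC  r1←0xb3
2: · MOVCC
3: · ADDVS
4: ✓ CMP  NZCV=1010
5: ✓ MOVCS  r4←0xc2
6: ✓ MOVHI  r3←0x64
7: · ADDPL
8: ✓ CMP  NZCV=1001
9: ✓ MOVLS  r3←0x06
10: · MOVLT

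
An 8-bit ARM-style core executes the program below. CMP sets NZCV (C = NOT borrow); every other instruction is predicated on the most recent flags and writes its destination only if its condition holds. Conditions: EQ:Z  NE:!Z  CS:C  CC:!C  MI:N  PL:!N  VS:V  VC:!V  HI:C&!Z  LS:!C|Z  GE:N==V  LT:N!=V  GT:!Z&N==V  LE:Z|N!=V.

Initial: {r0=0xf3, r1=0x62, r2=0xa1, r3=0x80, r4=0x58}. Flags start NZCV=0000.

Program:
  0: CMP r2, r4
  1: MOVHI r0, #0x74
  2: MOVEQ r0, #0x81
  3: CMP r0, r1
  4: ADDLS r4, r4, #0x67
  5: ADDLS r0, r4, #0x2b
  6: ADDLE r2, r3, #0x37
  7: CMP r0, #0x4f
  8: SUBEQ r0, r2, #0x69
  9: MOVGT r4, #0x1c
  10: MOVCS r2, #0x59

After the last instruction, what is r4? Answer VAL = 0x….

VAL = 0x1c

0: ✓ CMP  NZCV=0011
1: ✓ MOVHI  r0←0x74
2: · MOVEQ
3: ✓ CMP  NZCV=0010
4: · ADDLS
5: · ADDLS
6: · ADDLE
7: ✓ CMP  NZCV=0010
8: · SUBEQ
9: ✓ MOVGT  r4←0x1c
10: ✓ MOVCS  r2←0x59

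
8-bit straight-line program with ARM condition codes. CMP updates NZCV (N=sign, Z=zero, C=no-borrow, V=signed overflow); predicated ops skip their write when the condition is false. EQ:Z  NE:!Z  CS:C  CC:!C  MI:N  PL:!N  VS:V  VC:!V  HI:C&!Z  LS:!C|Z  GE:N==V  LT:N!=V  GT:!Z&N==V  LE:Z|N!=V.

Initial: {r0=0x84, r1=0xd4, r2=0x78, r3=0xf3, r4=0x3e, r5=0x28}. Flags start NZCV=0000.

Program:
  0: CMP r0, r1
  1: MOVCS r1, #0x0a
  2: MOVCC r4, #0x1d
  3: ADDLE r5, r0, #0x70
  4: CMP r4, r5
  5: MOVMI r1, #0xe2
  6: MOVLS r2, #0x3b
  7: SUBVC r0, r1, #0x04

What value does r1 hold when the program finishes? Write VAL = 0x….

VAL = 0xd4

0: ✓ CMP  NZCV=1000
1: · MOVCS
2: ✓ MOVCC  r4←0x1d
3: ✓ ADDLE  r5←0xf4
4: ✓ CMP  NZCV=0000
5: · MOVMI
6: ✓ MOVLS  r2←0x3b
7: ✓ SUBVC  r0←0xd0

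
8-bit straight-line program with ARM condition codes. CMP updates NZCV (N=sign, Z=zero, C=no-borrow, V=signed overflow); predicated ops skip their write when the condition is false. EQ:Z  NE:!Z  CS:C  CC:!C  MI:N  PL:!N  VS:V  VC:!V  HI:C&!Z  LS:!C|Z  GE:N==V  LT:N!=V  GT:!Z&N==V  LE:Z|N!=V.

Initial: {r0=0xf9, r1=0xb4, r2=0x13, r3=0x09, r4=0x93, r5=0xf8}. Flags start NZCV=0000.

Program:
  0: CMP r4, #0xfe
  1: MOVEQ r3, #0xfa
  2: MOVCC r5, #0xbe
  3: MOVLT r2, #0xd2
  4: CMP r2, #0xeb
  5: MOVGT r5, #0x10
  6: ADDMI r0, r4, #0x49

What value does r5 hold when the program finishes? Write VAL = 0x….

[0] flags=1000 → (cmp)
[1] flags=1000 EQ?F → skip
[2] flags=1000 CC?T → r5=0xbe
[3] flags=1000 LT?T → r2=0xd2
[4] flags=1000 → (cmp)
[5] flags=1000 GT?F → skip
[6] flags=1000 MI?T → r0=0xdc

VAL = 0xbe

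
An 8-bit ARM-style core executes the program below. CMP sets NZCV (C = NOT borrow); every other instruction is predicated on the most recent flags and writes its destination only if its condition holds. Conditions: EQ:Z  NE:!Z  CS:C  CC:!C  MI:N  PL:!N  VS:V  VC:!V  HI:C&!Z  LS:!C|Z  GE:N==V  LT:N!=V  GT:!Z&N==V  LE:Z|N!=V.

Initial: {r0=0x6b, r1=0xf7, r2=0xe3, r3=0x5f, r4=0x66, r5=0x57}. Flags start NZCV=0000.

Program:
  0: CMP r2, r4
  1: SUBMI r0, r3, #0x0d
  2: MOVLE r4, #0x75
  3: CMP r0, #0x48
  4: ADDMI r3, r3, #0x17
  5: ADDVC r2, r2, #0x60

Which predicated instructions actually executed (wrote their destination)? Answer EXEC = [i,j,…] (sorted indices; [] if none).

0: ✓ CMP  NZCV=0011
1: · SUBMI
2: ✓ MOVLE  r4←0x75
3: ✓ CMP  NZCV=0010
4: · ADDMI
5: ✓ ADDVC  r2←0x43

EXEC = [2,5]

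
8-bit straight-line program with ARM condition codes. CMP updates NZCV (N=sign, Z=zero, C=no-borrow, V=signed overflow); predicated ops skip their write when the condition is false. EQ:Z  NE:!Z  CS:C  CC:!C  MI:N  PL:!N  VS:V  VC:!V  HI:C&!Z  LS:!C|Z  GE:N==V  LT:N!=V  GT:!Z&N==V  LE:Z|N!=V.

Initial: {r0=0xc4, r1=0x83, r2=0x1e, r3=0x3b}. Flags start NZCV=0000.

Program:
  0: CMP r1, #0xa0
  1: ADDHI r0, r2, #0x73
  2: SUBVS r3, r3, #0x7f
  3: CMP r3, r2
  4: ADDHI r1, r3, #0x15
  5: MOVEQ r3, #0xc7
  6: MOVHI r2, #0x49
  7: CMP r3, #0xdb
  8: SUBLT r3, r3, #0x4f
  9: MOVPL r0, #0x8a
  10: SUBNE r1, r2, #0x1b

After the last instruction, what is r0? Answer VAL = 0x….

[0] flags=1000 → (cmp)
[1] flags=1000 HI?F → skip
[2] flags=1000 VS?F → skip
[3] flags=0010 → (cmp)
[4] flags=0010 HI?T → r1=0x50
[5] flags=0010 EQ?F → skip
[6] flags=0010 HI?T → r2=0x49
[7] flags=0000 → (cmp)
[8] flags=0000 LT?F → skip
[9] flags=0000 PL?T → r0=0x8a
[10] flags=0000 NE?T → r1=0x2e

VAL = 0x8a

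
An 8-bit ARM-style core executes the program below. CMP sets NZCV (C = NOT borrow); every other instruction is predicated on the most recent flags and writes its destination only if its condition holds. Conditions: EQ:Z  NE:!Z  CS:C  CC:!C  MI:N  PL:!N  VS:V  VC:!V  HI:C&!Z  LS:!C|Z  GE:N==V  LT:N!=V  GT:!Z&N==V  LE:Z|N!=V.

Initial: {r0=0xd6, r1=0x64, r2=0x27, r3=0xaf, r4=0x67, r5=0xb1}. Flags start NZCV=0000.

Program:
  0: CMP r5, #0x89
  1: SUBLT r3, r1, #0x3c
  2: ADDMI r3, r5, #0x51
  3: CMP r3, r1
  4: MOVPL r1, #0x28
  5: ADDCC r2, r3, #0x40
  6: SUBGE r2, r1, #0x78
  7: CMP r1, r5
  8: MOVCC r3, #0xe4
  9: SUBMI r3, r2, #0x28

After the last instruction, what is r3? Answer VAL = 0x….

[0] flags=0010 → (cmp)
[1] flags=0010 LT?F → skip
[2] flags=0010 MI?F → skip
[3] flags=0011 → (cmp)
[4] flags=0011 PL?T → r1=0x28
[5] flags=0011 CC?F → skip
[6] flags=0011 GE?F → skip
[7] flags=0000 → (cmp)
[8] flags=0000 CC?T → r3=0xe4
[9] flags=0000 MI?F → skip

VAL = 0xe4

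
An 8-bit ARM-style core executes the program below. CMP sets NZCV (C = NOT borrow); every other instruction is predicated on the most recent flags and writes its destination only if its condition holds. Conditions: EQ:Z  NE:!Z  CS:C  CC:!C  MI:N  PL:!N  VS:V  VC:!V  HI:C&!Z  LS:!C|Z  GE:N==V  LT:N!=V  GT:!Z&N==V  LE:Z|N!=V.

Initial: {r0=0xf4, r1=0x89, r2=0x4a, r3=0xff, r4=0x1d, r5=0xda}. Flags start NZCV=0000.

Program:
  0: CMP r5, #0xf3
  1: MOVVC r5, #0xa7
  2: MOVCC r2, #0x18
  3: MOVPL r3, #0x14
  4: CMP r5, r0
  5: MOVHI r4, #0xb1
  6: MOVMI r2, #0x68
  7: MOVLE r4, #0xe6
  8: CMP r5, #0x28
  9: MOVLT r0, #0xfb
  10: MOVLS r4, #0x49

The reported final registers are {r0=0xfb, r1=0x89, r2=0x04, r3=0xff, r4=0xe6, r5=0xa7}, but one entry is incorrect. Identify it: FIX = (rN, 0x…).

FIX = (r2, 0x68)

[0] flags=1000 → (cmp)
[1] flags=1000 VC?T → r5=0xa7
[2] flags=1000 CC?T → r2=0x18
[3] flags=1000 PL?F → skip
[4] flags=1000 → (cmp)
[5] flags=1000 HI?F → skip
[6] flags=1000 MI?T → r2=0x68
[7] flags=1000 LE?T → r4=0xe6
[8] flags=0011 → (cmp)
[9] flags=0011 LT?T → r0=0xfb
[10] flags=0011 LS?F → skip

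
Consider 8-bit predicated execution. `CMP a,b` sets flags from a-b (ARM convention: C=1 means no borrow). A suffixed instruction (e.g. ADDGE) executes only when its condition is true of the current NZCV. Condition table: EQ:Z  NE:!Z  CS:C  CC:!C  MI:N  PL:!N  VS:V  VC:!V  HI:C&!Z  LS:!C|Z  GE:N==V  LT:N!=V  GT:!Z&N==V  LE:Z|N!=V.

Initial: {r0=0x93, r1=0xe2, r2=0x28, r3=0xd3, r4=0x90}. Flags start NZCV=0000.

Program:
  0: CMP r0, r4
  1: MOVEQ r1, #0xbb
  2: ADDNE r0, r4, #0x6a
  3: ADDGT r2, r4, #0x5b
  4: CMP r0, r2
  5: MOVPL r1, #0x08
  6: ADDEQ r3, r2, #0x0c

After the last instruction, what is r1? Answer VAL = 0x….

VAL = 0x08

[0] flags=0010 → (cmp)
[1] flags=0010 EQ?F → skip
[2] flags=0010 NE?T → r0=0xfa
[3] flags=0010 GT?T → r2=0xeb
[4] flags=0010 → (cmp)
[5] flags=0010 PL?T → r1=0x08
[6] flags=0010 EQ?F → skip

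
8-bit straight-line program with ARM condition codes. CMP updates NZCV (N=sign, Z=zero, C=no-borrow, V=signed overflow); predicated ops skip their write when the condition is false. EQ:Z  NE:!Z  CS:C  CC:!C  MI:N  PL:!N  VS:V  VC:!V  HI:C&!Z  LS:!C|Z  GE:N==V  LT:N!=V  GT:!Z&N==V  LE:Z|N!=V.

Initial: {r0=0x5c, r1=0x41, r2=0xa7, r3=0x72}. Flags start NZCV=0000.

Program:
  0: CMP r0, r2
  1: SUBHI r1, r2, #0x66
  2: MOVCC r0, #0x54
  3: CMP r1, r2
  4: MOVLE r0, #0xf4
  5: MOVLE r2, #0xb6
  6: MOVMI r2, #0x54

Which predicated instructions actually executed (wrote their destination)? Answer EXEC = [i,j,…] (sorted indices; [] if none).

EXEC = [2,6]

[0] flags=1001 → (cmp)
[1] flags=1001 HI?F → skip
[2] flags=1001 CC?T → r0=0x54
[3] flags=1001 → (cmp)
[4] flags=1001 LE?F → skip
[5] flags=1001 LE?F → skip
[6] flags=1001 MI?T → r2=0x54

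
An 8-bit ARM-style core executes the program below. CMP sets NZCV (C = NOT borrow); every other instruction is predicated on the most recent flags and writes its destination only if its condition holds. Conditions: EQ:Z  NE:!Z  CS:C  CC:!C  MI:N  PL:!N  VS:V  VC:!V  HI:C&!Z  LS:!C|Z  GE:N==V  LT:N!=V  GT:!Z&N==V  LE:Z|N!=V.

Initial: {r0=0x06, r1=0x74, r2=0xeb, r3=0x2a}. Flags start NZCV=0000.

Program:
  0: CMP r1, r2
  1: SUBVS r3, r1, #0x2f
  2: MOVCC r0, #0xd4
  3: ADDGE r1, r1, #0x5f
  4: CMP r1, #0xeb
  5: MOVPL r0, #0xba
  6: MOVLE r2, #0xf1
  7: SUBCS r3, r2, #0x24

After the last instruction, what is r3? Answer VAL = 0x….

0: ✓ CMP  NZCV=1001
1: ✓ SUBVS  r3←0x45
2: ✓ MOVCC  r0←0xd4
3: ✓ ADDGE  r1←0xd3
4: ✓ CMP  NZCV=1000
5: · MOVPL
6: ✓ MOVLE  r2←0xf1
7: · SUBCS

VAL = 0x45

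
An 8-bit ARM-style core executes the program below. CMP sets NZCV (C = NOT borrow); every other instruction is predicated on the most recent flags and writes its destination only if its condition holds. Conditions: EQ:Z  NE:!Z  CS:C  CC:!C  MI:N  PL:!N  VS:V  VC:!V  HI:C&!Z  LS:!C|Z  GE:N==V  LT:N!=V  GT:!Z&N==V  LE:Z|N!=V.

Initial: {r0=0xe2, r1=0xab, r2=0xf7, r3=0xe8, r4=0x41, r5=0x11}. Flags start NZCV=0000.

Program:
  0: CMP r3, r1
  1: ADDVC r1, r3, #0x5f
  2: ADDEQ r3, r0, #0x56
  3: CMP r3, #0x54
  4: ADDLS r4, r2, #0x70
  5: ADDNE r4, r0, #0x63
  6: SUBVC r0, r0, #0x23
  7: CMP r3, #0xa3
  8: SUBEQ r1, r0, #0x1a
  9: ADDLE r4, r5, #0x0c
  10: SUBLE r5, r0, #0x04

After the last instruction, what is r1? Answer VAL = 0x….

[0] flags=0010 → (cmp)
[1] flags=0010 VC?T → r1=0x47
[2] flags=0010 EQ?F → skip
[3] flags=1010 → (cmp)
[4] flags=1010 LS?F → skip
[5] flags=1010 NE?T → r4=0x45
[6] flags=1010 VC?T → r0=0xbf
[7] flags=0010 → (cmp)
[8] flags=0010 EQ?F → skip
[9] flags=0010 LE?F → skip
[10] flags=0010 LE?F → skip

VAL = 0x47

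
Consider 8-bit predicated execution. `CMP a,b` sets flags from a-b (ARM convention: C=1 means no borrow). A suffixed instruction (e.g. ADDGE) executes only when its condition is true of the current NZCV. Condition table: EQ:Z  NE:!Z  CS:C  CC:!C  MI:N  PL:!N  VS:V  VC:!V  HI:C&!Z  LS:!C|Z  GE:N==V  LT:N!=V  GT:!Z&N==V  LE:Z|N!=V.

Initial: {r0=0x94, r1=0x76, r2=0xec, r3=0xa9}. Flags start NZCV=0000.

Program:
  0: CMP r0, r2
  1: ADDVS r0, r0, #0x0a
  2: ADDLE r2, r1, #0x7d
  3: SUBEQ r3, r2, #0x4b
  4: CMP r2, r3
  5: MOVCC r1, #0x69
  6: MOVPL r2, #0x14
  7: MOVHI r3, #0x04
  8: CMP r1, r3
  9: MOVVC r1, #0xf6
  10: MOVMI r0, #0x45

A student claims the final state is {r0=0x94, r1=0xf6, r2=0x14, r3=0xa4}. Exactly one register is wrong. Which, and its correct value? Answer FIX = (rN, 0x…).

FIX = (r3, 0x04)

[0] flags=1000 → (cmp)
[1] flags=1000 VS?F → skip
[2] flags=1000 LE?T → r2=0xf3
[3] flags=1000 EQ?F → skip
[4] flags=0010 → (cmp)
[5] flags=0010 CC?F → skip
[6] flags=0010 PL?T → r2=0x14
[7] flags=0010 HI?T → r3=0x04
[8] flags=0010 → (cmp)
[9] flags=0010 VC?T → r1=0xf6
[10] flags=0010 MI?F → skip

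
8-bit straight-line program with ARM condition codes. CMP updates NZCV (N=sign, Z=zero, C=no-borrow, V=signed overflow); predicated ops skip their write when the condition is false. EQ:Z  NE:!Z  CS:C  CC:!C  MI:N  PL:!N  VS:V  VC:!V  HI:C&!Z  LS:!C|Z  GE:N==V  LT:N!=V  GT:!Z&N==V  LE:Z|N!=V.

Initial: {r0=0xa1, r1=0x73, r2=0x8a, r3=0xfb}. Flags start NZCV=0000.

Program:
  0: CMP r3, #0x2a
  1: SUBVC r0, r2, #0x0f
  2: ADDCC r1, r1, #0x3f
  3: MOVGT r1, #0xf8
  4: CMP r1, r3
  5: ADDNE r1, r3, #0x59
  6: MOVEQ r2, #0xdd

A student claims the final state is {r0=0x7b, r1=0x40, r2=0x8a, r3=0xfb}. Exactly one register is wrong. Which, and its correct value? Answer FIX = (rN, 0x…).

FIX = (r1, 0x54)

0: ✓ CMP  NZCV=1010
1: ✓ SUBVC  r0←0x7b
2: · ADDCC
3: · MOVGT
4: ✓ CMP  NZCV=0000
5: ✓ ADDNE  r1←0x54
6: · MOVEQ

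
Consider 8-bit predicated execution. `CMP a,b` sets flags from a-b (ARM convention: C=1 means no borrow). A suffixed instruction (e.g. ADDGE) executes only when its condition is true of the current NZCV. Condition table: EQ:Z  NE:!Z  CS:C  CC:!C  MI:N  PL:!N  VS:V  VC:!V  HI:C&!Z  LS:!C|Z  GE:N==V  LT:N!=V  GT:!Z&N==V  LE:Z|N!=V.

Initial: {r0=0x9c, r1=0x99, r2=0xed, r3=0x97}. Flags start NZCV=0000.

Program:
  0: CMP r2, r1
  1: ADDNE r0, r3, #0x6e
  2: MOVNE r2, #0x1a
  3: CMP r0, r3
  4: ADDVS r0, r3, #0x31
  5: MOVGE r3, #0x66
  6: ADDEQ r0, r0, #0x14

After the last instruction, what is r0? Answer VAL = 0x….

[0] flags=0010 → (cmp)
[1] flags=0010 NE?T → r0=0x05
[2] flags=0010 NE?T → r2=0x1a
[3] flags=0000 → (cmp)
[4] flags=0000 VS?F → skip
[5] flags=0000 GE?T → r3=0x66
[6] flags=0000 EQ?F → skip

VAL = 0x05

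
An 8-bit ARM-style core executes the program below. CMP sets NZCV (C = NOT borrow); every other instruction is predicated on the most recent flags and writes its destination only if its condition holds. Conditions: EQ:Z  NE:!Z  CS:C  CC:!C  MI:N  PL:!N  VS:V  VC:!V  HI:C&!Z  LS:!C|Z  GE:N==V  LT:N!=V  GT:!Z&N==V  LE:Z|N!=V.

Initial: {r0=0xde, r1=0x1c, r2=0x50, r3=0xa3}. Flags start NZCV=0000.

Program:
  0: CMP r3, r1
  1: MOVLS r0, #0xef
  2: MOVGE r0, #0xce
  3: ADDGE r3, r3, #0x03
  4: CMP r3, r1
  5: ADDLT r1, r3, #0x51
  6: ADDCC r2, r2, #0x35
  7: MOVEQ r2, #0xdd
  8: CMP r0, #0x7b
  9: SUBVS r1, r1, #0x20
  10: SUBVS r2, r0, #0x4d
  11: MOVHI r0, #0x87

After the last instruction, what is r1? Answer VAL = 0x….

VAL = 0xd4

0: ✓ CMP  NZCV=1010
1: · MOVLS
2: · MOVGE
3: · ADDGE
4: ✓ CMP  NZCV=1010
5: ✓ ADDLT  r1←0xf4
6: · ADDCC
7: · MOVEQ
8: ✓ CMP  NZCV=0011
9: ✓ SUBVS  r1←0xd4
10: ✓ SUBVS  r2←0x91
11: ✓ MOVHI  r0←0x87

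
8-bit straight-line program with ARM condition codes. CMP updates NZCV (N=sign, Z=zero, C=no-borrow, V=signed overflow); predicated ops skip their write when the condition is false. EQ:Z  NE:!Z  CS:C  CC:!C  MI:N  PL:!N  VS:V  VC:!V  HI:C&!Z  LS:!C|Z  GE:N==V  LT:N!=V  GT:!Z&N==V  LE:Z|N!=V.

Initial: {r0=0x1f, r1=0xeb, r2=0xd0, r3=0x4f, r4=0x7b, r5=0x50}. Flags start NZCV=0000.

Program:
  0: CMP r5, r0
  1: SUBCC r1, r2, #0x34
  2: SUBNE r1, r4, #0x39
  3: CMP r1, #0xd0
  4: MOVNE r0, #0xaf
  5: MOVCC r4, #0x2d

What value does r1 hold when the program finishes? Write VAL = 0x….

[0] flags=0010 → (cmp)
[1] flags=0010 CC?F → skip
[2] flags=0010 NE?T → r1=0x42
[3] flags=0000 → (cmp)
[4] flags=0000 NE?T → r0=0xaf
[5] flags=0000 CC?T → r4=0x2d

VAL = 0x42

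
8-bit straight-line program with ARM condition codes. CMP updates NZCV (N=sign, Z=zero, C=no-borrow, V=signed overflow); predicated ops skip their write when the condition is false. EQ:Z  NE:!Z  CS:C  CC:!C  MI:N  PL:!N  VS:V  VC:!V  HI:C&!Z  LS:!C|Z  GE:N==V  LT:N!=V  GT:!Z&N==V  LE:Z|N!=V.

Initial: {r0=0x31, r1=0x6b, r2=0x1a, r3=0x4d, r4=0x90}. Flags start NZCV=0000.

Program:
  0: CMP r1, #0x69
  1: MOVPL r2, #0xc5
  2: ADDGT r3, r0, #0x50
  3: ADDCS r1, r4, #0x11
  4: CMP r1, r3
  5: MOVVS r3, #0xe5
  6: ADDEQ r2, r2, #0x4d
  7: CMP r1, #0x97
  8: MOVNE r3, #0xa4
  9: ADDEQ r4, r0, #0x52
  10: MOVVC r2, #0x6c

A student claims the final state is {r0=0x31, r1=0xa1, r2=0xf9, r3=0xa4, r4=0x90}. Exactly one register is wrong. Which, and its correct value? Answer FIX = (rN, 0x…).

0: ✓ CMP  NZCV=0010
1: ✓ MOVPL  r2←0xc5
2: ✓ ADDGT  r3←0x81
3: ✓ ADDCS  r1←0xa1
4: ✓ CMP  NZCV=0010
5: · MOVVS
6: · ADDEQ
7: ✓ CMP  NZCV=0010
8: ✓ MOVNE  r3←0xa4
9: · ADDEQ
10: ✓ MOVVC  r2←0x6c

FIX = (r2, 0x6c)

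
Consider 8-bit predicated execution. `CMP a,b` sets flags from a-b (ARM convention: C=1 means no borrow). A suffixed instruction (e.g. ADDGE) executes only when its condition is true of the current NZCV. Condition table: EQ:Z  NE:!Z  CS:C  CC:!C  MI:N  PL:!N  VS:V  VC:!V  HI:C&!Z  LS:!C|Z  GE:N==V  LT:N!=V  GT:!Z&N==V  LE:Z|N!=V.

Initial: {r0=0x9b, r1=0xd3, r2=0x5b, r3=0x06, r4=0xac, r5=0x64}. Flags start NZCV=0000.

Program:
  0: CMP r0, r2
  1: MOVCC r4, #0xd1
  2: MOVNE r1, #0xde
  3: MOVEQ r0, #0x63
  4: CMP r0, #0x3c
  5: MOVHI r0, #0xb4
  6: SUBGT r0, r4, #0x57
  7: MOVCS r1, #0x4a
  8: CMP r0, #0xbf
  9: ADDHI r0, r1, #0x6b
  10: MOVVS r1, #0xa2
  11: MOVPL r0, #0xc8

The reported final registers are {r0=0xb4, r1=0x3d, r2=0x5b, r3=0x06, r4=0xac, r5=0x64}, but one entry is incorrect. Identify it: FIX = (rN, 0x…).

[0] flags=0011 → (cmp)
[1] flags=0011 CC?F → skip
[2] flags=0011 NE?T → r1=0xde
[3] flags=0011 EQ?F → skip
[4] flags=0011 → (cmp)
[5] flags=0011 HI?T → r0=0xb4
[6] flags=0011 GT?F → skip
[7] flags=0011 CS?T → r1=0x4a
[8] flags=1000 → (cmp)
[9] flags=1000 HI?F → skip
[10] flags=1000 VS?F → skip
[11] flags=1000 PL?F → skip

FIX = (r1, 0x4a)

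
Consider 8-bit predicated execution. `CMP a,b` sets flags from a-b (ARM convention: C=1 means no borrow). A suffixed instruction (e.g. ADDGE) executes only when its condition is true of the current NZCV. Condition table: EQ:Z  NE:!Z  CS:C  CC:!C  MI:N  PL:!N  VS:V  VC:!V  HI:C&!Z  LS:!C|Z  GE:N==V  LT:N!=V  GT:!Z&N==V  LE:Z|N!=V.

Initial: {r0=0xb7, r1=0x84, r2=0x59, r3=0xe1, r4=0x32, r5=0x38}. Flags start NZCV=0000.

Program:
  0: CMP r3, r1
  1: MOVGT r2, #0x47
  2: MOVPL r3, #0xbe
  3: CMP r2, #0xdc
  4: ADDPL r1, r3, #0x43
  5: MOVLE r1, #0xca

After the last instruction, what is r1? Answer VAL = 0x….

[0] flags=0010 → (cmp)
[1] flags=0010 GT?T → r2=0x47
[2] flags=0010 PL?T → r3=0xbe
[3] flags=0000 → (cmp)
[4] flags=0000 PL?T → r1=0x01
[5] flags=0000 LE?F → skip

VAL = 0x01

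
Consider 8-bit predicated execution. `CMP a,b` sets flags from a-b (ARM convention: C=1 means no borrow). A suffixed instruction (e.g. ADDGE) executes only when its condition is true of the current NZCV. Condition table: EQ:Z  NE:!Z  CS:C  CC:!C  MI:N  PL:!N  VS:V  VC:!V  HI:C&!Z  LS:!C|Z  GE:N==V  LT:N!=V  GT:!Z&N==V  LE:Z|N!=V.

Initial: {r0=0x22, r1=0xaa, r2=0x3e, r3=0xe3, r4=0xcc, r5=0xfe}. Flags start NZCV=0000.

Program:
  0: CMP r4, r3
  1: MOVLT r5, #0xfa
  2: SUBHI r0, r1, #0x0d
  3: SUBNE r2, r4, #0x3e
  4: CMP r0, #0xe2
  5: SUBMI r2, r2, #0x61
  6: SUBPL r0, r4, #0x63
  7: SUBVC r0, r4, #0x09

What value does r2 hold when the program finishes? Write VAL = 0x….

VAL = 0x8e

[0] flags=1000 → (cmp)
[1] flags=1000 LT?T → r5=0xfa
[2] flags=1000 HI?F → skip
[3] flags=1000 NE?T → r2=0x8e
[4] flags=0000 → (cmp)
[5] flags=0000 MI?F → skip
[6] flags=0000 PL?T → r0=0x69
[7] flags=0000 VC?T → r0=0xc3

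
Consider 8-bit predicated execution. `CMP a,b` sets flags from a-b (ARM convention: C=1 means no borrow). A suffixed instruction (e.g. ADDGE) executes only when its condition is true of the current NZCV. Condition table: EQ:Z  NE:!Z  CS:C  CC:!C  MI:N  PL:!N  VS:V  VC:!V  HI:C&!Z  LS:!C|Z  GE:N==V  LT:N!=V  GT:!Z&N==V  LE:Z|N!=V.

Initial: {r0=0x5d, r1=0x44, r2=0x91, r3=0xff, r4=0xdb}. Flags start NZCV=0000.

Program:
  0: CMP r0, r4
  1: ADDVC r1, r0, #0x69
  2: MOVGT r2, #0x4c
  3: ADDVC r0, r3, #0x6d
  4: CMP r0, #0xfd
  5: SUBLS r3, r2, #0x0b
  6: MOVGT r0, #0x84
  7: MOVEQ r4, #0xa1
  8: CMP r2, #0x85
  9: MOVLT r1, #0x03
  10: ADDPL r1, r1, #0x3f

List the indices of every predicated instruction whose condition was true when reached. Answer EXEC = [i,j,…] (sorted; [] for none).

EXEC = [2,5,6]

[0] flags=1001 → (cmp)
[1] flags=1001 VC?F → skip
[2] flags=1001 GT?T → r2=0x4c
[3] flags=1001 VC?F → skip
[4] flags=0000 → (cmp)
[5] flags=0000 LS?T → r3=0x41
[6] flags=0000 GT?T → r0=0x84
[7] flags=0000 EQ?F → skip
[8] flags=1001 → (cmp)
[9] flags=1001 LT?F → skip
[10] flags=1001 PL?F → skip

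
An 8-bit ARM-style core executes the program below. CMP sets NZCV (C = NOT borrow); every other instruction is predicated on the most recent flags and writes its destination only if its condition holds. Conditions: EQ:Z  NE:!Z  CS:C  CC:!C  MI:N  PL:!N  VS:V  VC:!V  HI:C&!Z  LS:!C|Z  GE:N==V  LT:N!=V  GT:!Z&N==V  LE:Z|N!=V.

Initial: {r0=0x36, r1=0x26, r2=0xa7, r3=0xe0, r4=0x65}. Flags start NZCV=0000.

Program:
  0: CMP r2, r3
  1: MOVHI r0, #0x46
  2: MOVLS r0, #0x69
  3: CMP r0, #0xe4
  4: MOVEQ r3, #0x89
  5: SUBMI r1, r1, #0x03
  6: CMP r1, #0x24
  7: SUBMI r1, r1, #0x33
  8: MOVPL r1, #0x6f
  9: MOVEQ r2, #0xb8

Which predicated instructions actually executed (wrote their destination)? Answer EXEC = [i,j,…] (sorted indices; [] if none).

[0] flags=1000 → (cmp)
[1] flags=1000 HI?F → skip
[2] flags=1000 LS?T → r0=0x69
[3] flags=1001 → (cmp)
[4] flags=1001 EQ?F → skip
[5] flags=1001 MI?T → r1=0x23
[6] flags=1000 → (cmp)
[7] flags=1000 MI?T → r1=0xf0
[8] flags=1000 PL?F → skip
[9] flags=1000 EQ?F → skip

EXEC = [2,5,7]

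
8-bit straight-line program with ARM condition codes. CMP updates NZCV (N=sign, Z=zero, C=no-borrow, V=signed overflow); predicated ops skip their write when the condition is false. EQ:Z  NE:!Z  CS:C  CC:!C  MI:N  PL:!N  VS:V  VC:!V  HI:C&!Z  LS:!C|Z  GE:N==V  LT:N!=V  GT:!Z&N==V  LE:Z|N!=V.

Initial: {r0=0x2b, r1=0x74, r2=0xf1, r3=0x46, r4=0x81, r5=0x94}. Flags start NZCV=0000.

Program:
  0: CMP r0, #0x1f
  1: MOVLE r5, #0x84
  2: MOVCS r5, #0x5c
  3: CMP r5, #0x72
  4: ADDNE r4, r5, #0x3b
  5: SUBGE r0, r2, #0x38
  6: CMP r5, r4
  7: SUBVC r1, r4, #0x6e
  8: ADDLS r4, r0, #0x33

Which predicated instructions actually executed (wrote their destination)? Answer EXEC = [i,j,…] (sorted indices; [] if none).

0: ✓ CMP  NZCV=0010
1: · MOVLE
2: ✓ MOVCS  r5←0x5c
3: ✓ CMP  NZCV=1000
4: ✓ ADDNE  r4←0x97
5: · SUBGE
6: ✓ CMP  NZCV=1001
7: · SUBVC
8: ✓ ADDLS  r4←0x5e

EXEC = [2,4,8]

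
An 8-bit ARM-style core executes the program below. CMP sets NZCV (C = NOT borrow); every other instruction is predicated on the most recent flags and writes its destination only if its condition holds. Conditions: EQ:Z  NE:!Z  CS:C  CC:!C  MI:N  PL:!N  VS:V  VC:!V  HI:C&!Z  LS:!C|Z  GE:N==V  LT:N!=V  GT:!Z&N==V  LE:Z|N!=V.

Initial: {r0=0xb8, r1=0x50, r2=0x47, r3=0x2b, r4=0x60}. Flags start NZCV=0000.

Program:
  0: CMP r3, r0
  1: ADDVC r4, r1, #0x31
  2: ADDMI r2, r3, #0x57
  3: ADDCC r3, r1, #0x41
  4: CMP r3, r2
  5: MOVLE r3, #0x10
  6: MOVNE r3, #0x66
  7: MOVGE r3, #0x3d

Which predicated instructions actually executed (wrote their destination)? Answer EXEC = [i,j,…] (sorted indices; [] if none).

[0] flags=0000 → (cmp)
[1] flags=0000 VC?T → r4=0x81
[2] flags=0000 MI?F → skip
[3] flags=0000 CC?T → r3=0x91
[4] flags=0011 → (cmp)
[5] flags=0011 LE?T → r3=0x10
[6] flags=0011 NE?T → r3=0x66
[7] flags=0011 GE?F → skip

EXEC = [1,3,5,6]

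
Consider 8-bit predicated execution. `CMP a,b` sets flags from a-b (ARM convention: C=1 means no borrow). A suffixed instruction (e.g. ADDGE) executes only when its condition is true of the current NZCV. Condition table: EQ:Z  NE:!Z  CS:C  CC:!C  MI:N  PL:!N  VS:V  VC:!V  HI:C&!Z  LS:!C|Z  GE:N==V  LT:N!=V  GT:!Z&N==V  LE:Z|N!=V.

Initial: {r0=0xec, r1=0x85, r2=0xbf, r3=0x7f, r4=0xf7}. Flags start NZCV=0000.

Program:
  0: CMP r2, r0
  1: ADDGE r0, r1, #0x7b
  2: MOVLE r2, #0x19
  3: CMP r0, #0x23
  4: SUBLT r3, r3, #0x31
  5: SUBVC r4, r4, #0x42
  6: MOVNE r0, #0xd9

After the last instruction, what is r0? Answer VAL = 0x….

[0] flags=1000 → (cmp)
[1] flags=1000 GE?F → skip
[2] flags=1000 LE?T → r2=0x19
[3] flags=1010 → (cmp)
[4] flags=1010 LT?T → r3=0x4e
[5] flags=1010 VC?T → r4=0xb5
[6] flags=1010 NE?T → r0=0xd9

VAL = 0xd9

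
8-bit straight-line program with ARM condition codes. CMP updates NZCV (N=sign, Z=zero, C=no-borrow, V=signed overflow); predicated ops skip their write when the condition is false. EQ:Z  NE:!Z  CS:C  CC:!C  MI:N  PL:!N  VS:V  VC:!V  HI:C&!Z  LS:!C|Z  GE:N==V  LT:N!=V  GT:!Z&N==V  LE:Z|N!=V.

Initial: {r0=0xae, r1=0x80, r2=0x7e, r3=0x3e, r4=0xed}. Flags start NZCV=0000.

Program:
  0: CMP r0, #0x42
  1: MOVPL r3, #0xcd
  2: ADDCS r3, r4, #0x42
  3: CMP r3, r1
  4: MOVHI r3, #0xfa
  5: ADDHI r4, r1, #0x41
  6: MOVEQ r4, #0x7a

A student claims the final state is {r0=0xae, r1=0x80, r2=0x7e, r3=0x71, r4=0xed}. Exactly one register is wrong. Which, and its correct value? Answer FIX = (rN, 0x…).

FIX = (r3, 0x2f)

0: ✓ CMP  NZCV=0011
1: ✓ MOVPL  r3←0xcd
2: ✓ ADDCS  r3←0x2f
3: ✓ CMP  NZCV=1001
4: · MOVHI
5: · ADDHI
6: · MOVEQ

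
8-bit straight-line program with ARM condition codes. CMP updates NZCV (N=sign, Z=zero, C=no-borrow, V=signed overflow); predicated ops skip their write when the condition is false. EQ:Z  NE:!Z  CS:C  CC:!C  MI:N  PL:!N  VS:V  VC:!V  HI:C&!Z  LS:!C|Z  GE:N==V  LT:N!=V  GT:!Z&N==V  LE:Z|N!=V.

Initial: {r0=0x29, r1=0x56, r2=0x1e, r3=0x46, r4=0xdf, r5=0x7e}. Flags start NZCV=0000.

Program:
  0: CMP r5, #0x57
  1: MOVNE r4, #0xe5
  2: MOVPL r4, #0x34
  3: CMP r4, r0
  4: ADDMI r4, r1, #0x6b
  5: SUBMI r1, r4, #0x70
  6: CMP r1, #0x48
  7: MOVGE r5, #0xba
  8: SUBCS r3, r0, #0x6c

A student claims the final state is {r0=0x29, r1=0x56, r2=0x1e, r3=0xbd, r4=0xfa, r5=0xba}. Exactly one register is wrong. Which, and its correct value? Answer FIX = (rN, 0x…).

FIX = (r4, 0x34)

[0] flags=0010 → (cmp)
[1] flags=0010 NE?T → r4=0xe5
[2] flags=0010 PL?T → r4=0x34
[3] flags=0010 → (cmp)
[4] flags=0010 MI?F → skip
[5] flags=0010 MI?F → skip
[6] flags=0010 → (cmp)
[7] flags=0010 GE?T → r5=0xba
[8] flags=0010 CS?T → r3=0xbd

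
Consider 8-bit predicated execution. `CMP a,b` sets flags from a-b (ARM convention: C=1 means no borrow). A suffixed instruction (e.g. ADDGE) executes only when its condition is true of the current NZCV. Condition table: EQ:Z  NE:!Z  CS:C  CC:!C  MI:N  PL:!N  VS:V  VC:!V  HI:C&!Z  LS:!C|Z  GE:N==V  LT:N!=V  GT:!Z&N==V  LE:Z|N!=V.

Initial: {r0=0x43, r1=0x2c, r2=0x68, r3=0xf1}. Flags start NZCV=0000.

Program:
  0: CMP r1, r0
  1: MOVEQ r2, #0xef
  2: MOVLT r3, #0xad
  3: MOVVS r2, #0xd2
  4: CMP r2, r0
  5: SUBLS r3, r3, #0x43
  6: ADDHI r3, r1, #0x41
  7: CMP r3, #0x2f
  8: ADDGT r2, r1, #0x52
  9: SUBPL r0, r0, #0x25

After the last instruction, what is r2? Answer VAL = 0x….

[0] flags=1000 → (cmp)
[1] flags=1000 EQ?F → skip
[2] flags=1000 LT?T → r3=0xad
[3] flags=1000 VS?F → skip
[4] flags=0010 → (cmp)
[5] flags=0010 LS?F → skip
[6] flags=0010 HI?T → r3=0x6d
[7] flags=0010 → (cmp)
[8] flags=0010 GT?T → r2=0x7e
[9] flags=0010 PL?T → r0=0x1e

VAL = 0x7e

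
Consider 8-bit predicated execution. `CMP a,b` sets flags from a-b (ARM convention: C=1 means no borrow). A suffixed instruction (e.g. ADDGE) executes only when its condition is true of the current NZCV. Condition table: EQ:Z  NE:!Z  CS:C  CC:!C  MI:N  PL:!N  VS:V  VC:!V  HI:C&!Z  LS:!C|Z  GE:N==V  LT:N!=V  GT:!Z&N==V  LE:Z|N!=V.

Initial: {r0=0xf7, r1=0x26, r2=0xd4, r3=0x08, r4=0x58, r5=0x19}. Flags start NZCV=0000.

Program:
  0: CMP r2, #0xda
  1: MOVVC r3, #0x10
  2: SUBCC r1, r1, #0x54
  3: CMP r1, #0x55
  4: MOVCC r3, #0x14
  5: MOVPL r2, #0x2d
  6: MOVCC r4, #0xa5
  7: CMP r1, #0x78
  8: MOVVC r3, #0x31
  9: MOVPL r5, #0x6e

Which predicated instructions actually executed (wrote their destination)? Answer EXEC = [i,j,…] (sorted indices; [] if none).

[0] flags=1000 → (cmp)
[1] flags=1000 VC?T → r3=0x10
[2] flags=1000 CC?T → r1=0xd2
[3] flags=0011 → (cmp)
[4] flags=0011 CC?F → skip
[5] flags=0011 PL?T → r2=0x2d
[6] flags=0011 CC?F → skip
[7] flags=0011 → (cmp)
[8] flags=0011 VC?F → skip
[9] flags=0011 PL?T → r5=0x6e

EXEC = [1,2,5,9]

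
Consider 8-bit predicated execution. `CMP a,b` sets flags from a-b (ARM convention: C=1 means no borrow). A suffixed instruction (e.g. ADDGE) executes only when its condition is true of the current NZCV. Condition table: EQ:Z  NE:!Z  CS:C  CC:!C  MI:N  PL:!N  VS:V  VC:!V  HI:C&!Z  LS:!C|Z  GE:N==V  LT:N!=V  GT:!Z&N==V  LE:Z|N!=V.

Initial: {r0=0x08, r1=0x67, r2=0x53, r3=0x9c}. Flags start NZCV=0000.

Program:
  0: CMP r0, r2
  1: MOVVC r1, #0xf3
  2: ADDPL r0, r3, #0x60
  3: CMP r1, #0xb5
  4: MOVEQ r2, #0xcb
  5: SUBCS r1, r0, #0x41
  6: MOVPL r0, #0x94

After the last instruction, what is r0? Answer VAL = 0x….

VAL = 0x94

[0] flags=1000 → (cmp)
[1] flags=1000 VC?T → r1=0xf3
[2] flags=1000 PL?F → skip
[3] flags=0010 → (cmp)
[4] flags=0010 EQ?F → skip
[5] flags=0010 CS?T → r1=0xc7
[6] flags=0010 PL?T → r0=0x94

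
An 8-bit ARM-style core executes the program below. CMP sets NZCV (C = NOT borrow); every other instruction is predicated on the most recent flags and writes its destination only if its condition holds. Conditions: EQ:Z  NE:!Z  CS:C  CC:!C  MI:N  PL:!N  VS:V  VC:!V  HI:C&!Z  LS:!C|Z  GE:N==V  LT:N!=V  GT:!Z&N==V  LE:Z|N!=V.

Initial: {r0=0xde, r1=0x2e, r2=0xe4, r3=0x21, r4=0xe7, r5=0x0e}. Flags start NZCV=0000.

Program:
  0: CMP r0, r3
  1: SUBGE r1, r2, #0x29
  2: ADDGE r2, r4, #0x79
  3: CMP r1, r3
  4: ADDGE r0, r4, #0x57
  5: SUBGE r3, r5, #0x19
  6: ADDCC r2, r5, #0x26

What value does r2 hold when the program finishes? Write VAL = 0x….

VAL = 0xe4

[0] flags=1010 → (cmp)
[1] flags=1010 GE?F → skip
[2] flags=1010 GE?F → skip
[3] flags=0010 → (cmp)
[4] flags=0010 GE?T → r0=0x3e
[5] flags=0010 GE?T → r3=0xf5
[6] flags=0010 CC?F → skip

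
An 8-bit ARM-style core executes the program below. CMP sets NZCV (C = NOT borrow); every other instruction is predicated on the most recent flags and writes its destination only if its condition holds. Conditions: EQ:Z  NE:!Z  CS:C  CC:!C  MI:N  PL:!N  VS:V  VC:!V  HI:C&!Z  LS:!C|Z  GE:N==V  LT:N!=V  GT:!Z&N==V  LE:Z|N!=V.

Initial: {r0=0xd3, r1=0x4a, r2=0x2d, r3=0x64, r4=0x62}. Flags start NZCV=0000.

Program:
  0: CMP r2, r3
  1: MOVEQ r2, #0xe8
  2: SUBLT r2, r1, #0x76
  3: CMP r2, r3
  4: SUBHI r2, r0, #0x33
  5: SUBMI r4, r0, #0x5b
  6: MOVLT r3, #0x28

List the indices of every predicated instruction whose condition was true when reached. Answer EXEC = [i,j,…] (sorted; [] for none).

EXEC = [2,4,6]

[0] flags=1000 → (cmp)
[1] flags=1000 EQ?F → skip
[2] flags=1000 LT?T → r2=0xd4
[3] flags=0011 → (cmp)
[4] flags=0011 HI?T → r2=0xa0
[5] flags=0011 MI?F → skip
[6] flags=0011 LT?T → r3=0x28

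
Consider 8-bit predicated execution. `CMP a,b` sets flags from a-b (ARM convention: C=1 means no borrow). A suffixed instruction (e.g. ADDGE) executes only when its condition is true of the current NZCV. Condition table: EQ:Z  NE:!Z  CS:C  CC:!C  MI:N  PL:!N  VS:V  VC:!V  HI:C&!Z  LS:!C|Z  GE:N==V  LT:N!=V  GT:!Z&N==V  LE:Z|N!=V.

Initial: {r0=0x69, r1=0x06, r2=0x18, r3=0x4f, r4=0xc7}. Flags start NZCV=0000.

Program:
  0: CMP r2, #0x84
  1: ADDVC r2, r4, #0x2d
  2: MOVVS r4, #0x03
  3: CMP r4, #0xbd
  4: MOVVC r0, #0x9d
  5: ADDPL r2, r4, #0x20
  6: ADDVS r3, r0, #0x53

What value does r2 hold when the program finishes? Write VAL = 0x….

0: ✓ CMP  NZCV=1001
1: · ADDVC
2: ✓ MOVVS  r4←0x03
3: ✓ CMP  NZCV=0000
4: ✓ MOVVC  r0←0x9d
5: ✓ ADDPL  r2←0x23
6: · ADDVS

VAL = 0x23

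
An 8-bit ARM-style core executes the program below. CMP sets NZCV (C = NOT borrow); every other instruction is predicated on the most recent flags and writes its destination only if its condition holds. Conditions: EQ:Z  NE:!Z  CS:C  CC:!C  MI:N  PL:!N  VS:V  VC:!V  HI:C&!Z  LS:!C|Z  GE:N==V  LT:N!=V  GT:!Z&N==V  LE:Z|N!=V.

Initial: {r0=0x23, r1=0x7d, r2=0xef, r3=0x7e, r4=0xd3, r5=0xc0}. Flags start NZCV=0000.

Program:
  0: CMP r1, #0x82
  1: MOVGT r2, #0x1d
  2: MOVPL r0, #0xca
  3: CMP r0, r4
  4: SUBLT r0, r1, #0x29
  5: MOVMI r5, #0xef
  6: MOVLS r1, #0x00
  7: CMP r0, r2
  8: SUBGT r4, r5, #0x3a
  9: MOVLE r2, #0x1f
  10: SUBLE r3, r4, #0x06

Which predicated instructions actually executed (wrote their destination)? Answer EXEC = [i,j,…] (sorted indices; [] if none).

0: ✓ CMP  NZCV=1001
1: ✓ MOVGT  r2←0x1d
2: · MOVPL
3: ✓ CMP  NZCV=0000
4: · SUBLT
5: · MOVMI
6: ✓ MOVLS  r1←0x00
7: ✓ CMP  NZCV=0010
8: ✓ SUBGT  r4←0x86
9: · MOVLE
10: · SUBLE

EXEC = [1,6,8]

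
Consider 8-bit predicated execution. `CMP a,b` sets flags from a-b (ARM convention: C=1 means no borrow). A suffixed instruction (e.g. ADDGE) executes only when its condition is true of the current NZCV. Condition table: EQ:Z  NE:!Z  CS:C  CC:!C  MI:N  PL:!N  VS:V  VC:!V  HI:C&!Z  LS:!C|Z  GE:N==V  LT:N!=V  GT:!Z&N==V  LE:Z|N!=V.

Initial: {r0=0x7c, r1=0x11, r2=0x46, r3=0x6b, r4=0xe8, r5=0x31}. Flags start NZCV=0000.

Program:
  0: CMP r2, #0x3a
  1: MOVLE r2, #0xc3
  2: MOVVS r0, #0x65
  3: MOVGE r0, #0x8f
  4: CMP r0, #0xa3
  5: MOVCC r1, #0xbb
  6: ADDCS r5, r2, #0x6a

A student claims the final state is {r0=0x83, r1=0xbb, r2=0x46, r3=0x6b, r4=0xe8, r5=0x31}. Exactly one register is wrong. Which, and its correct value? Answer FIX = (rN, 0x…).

[0] flags=0010 → (cmp)
[1] flags=0010 LE?F → skip
[2] flags=0010 VS?F → skip
[3] flags=0010 GE?T → r0=0x8f
[4] flags=1000 → (cmp)
[5] flags=1000 CC?T → r1=0xbb
[6] flags=1000 CS?F → skip

FIX = (r0, 0x8f)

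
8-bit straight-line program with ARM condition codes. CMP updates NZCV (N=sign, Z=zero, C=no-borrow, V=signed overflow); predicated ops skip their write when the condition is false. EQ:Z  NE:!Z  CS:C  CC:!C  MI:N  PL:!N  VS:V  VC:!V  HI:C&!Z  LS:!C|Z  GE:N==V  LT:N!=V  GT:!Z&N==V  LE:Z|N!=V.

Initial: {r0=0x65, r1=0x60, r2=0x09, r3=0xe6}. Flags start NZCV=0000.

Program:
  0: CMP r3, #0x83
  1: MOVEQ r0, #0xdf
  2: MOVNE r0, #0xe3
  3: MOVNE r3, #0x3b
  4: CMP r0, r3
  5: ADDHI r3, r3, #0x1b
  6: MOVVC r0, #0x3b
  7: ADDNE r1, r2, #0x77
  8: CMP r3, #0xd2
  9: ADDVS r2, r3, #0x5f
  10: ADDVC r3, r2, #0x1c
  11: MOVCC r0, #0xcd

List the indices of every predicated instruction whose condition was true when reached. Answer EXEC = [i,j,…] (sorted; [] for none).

EXEC = [2,3,5,6,7,9,11]

[0] flags=0010 → (cmp)
[1] flags=0010 EQ?F → skip
[2] flags=0010 NE?T → r0=0xe3
[3] flags=0010 NE?T → r3=0x3b
[4] flags=1010 → (cmp)
[5] flags=1010 HI?T → r3=0x56
[6] flags=1010 VC?T → r0=0x3b
[7] flags=1010 NE?T → r1=0x80
[8] flags=1001 → (cmp)
[9] flags=1001 VS?T → r2=0xb5
[10] flags=1001 VC?F → skip
[11] flags=1001 CC?T → r0=0xcd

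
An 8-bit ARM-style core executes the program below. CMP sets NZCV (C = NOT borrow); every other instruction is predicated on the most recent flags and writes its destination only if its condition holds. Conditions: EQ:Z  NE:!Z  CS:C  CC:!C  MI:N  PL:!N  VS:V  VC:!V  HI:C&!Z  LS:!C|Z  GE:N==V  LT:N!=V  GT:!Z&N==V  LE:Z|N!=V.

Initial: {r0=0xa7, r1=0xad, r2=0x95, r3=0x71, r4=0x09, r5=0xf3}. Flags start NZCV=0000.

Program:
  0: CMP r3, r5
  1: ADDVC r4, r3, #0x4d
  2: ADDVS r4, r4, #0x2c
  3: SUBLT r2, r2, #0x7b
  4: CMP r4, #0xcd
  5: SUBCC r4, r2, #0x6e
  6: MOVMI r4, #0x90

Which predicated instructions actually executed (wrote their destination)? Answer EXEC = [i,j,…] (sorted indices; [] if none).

[0] flags=0000 → (cmp)
[1] flags=0000 VC?T → r4=0xbe
[2] flags=0000 VS?F → skip
[3] flags=0000 LT?F → skip
[4] flags=1000 → (cmp)
[5] flags=1000 CC?T → r4=0x27
[6] flags=1000 MI?T → r4=0x90

EXEC = [1,5,6]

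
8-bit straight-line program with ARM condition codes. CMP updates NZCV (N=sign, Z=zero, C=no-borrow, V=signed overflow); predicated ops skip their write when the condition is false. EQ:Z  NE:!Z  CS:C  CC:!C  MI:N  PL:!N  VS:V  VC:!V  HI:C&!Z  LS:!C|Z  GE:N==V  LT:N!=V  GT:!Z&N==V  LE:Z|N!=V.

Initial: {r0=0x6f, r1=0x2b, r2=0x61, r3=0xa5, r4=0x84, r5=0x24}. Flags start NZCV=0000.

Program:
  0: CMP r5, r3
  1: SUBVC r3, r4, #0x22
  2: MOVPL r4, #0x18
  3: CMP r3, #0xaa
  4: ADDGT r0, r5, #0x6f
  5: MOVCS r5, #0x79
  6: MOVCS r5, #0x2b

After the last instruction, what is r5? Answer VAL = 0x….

VAL = 0x24

0: ✓ CMP  NZCV=0000
1: ✓ SUBVC  r3←0x62
2: ✓ MOVPL  r4←0x18
3: ✓ CMP  NZCV=1001
4: ✓ ADDGT  r0←0x93
5: · MOVCS
6: · MOVCS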